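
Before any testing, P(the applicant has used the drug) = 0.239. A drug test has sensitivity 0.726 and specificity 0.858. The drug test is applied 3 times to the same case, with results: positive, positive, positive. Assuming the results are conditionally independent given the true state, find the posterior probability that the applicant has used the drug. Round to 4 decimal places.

Posterior P(H) ≈ 0.9767

Let H be the event that the applicant has used the drug; start with P(H) = 0.239. P('positive'|H) = 0.726, P('positive'|¬H) = 0.142.
Update on result 1 ('positive'): P(H) ← 0.726·0.2390 / (0.726·0.2390 + 0.142·0.7610) = 0.17351/0.28158 = 0.6162.
Update on result 2 ('positive'): P(H) ← 0.726·0.6162 / (0.726·0.6162 + 0.142·0.3838) = 0.44738/0.50188 = 0.8914.
Update on result 3 ('positive'): P(H) ← 0.726·0.8914 / (0.726·0.8914 + 0.142·0.1086) = 0.64717/0.66259 = 0.9767.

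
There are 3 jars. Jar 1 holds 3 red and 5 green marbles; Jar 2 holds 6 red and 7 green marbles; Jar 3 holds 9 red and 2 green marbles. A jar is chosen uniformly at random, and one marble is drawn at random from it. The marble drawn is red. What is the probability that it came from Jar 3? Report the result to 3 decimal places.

Posterior probability ≈ 0.494

Tabulate prior·likelihood by source: [1] prior 0.333333, lik 0.375, product 0.1250; [2] prior 0.333333, lik 0.4615, product 0.1538; [3] prior 0.333333, lik 0.8182, product 0.2727.
Normalizing constant = 0.55157; the posterior for Jar 3 is its product over the sum, 0.2727/0.55157 = 0.494.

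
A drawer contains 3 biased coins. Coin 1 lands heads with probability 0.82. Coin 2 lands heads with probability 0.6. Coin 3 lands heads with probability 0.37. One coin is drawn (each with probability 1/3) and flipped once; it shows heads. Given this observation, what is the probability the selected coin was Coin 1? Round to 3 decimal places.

P(heads|C1) = 0.82; P(heads|C2) = 0.6; P(heads|C3) = 0.37.
Prior × likelihood for each source: 0.333333·0.82=0.2733, 0.333333·0.6=0.2000, 0.333333·0.37=0.1233. Summing gives P(heads) = 0.59667.
P(Coin 1 | heads) = 0.2733 / 0.59667 = 0.458.

Posterior probability ≈ 0.458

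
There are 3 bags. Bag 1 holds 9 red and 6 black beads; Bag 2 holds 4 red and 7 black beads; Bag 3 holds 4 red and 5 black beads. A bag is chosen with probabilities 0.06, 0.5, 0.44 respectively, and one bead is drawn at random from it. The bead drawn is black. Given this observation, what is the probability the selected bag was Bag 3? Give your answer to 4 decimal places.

Tabulate prior·likelihood by source: [1] prior 0.06, lik 0.4, product 0.02400; [2] prior 0.5, lik 0.6364, product 0.3182; [3] prior 0.44, lik 0.5556, product 0.2444.
Normalizing constant = 0.58663; the posterior for Bag 3 is its product over the sum, 0.2444/0.58663 = 0.4167.

Posterior probability ≈ 0.4167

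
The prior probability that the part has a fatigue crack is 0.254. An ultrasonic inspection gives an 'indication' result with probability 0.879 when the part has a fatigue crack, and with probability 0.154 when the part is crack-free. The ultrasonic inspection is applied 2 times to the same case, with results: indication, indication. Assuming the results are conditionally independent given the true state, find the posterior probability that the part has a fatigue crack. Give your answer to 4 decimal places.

Posterior P(H) ≈ 0.9173

With H the event that the part has a fatigue crack, the joint likelihood of the observed sequence is P(data|H) = 0.879·0.879 = 0.77264 and P(data|¬H) = 0.154·0.154 = 0.023716.
Bayes: P(H|data) = 0.254·0.77264 / (0.254·0.77264 + 0.746·0.023716) = 0.19625/0.21394 = 0.9173.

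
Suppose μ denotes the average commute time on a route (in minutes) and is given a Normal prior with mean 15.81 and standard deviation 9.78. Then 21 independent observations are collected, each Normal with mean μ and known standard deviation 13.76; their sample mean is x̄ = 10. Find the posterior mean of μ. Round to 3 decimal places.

Posterior mean ≈ 10.500

Prior precision 1/τ₀² = 1/9.78² = 0.0104550; data precision n/σ² = 21/13.76² = 0.110913.
Posterior precision = 0.0104550 + 0.110913 = 0.121368.
Posterior mean = (0.0104550·15.81 + 0.110913·10) / 0.121368 = 10.500.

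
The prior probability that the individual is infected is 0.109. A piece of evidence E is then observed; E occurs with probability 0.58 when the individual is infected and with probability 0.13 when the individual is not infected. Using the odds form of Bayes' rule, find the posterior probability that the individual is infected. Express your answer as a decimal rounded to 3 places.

Prior odds = 0.109/(1−0.109) = 0.12233. In log-odds, ln(0.12233) = -2.1010.
Add log likelihood ratio: ln(4.4615) = 1.4955.
Posterior log-odds = -0.60550, so posterior odds = exp(-0.60550) = 0.54580. Converting, P(H|E) = 0.54580/1.5458 = 0.353.

Posterior probability ≈ 0.353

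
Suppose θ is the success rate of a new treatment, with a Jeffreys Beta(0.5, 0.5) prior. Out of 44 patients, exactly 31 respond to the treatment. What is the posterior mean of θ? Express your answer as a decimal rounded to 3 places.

Posterior mean ≈ 0.700

Observing 31 successes and 13 failures updates Beta(0.5, 0.5) by adding the success and failure counts to the two shape parameters: α = 0.5+31 = 31.5, β = 0.5+13 = 13.5.
E[θ | data] = 31.5/(31.5+13.5) = 0.700.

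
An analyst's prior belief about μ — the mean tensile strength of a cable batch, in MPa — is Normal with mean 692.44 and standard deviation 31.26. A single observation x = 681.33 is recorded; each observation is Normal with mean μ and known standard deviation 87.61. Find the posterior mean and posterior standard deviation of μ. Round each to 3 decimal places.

With known σ, the Normal prior is conjugate. Weight on the data is w = (n/σ²)/(n/σ² + 1/τ₀²) = 0.00013028/(0.00013028+0.00102334) = 0.11293.
Posterior mean = w·x̄ + (1−w)·μ₀ = 0.11293·681.33 + 0.88707·692.44 = 691.185. Posterior variance = 1/(0.00013028+0.00102334) = 866.829, so SD = 29.442.

Posterior mean ≈ 691.185; posterior SD ≈ 29.442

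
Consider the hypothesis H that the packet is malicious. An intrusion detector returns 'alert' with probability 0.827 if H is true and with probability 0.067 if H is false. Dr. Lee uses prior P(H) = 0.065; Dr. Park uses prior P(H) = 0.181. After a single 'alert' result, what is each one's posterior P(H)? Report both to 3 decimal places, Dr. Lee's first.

The likelihood ratio for an 'alert' result is 0.827/0.067 = 12.343.
Dr. Lee: prior odds 0.065/0.935 = 0.069519; posterior odds 0.85809; posterior probability 0.462.
Dr. Park: prior odds 0.181/0.819 = 0.22100; posterior odds 2.7279; posterior probability 0.732.

Dr. Lee: 0.462; Dr. Park: 0.732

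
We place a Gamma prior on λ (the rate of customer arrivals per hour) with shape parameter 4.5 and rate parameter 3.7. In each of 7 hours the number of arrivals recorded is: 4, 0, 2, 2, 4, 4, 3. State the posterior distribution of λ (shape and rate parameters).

The Poisson likelihood adds the total count to the shape and the number of exposure periods to the rate. Here ∑xᵢ = 19 and n = 7, so shape 4.5→23.5 and rate 3.7→10.7.

Posterior: Gamma(shape=23.5, rate=10.7)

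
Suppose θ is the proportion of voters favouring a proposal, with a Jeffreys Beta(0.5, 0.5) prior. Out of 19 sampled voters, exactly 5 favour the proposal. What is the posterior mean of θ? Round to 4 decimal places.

Posterior mean ≈ 0.2750

Observing 5 successes and 14 failures updates Beta(0.5, 0.5) by adding the success and failure counts to the two shape parameters: α = 0.5+5 = 5.5, β = 0.5+14 = 14.5.
Posterior mean = α/(α+β) = 5.5/20 = 0.2750.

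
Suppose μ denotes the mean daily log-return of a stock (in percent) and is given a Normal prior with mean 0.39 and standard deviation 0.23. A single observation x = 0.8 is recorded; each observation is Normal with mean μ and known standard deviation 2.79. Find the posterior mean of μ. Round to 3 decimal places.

Prior precision 1/τ₀² = 1/0.23² = 18.9036; data precision n/σ² = 1/2.79² = 0.128467.
Posterior precision = 18.9036 + 0.128467 = 19.0321.
Posterior mean = (18.9036·0.39 + 0.128467·0.8) / 19.0321 = 0.393.

Posterior mean ≈ 0.393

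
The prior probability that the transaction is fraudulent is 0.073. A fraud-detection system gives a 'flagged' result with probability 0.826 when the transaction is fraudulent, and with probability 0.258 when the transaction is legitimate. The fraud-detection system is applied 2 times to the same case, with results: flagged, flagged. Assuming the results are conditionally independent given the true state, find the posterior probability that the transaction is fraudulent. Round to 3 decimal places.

With H the event that the transaction is fraudulent, the joint likelihood of the observed sequence is P(data|H) = 0.826·0.826 = 0.68228 and P(data|¬H) = 0.258·0.258 = 0.066564.
Bayes: P(H|data) = 0.073·0.68228 / (0.073·0.68228 + 0.927·0.066564) = 0.049806/0.11151 = 0.4466.

Posterior P(H) ≈ 0.447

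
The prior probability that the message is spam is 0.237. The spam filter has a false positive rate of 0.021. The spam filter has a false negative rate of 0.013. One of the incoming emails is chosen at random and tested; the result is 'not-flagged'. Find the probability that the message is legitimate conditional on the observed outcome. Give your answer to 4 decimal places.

Let H be the event that the message is spam. P(H) = 0.237, so P(¬H) = 0.763. With E the 'not-flagged' result, P(E|H) = 0.013 and P(E|¬H) = 0.979.
P(E) = 0.013·0.237 + 0.979·0.763 = 0.0030810 + 0.74698 = 0.75006.
By Bayes' theorem, P(H|E) = 0.0030810 / 0.75006 = 0.0041. Hence P(¬H|E) = 1 − 0.0041 = 0.9959.

P(¬H | E) ≈ 0.9959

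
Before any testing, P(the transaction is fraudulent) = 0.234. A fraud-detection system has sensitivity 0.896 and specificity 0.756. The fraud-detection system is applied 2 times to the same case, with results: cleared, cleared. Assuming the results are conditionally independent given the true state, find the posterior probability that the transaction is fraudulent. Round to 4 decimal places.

Posterior P(H) ≈ 0.0057

Let H be the event that the transaction is fraudulent; start with P(H) = 0.234. P('flagged'|H) = 0.896, P('flagged'|¬H) = 0.244.
Update on result 1 ('cleared'): P(H) ← 0.104·0.2340 / (0.104·0.2340 + 0.756·0.7660) = 0.024336/0.60343 = 0.0403.
Update on result 2 ('cleared'): P(H) ← 0.104·0.0403 / (0.104·0.0403 + 0.756·0.9597) = 0.0041942/0.72971 = 0.0057.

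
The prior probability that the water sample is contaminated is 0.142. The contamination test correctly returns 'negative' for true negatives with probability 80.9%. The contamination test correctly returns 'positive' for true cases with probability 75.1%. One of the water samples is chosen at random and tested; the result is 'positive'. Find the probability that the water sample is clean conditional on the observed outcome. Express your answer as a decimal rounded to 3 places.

P(¬H | E) ≈ 0.606

Let H be the event that the water sample is contaminated. P(H) = 0.142, so P(¬H) = 0.858. With E the 'positive' result, P(E|H) = 0.751 and P(E|¬H) = 0.191.
P(E) = 0.751·0.142 + 0.191·0.858 = 0.10664 + 0.16388 = 0.27052.
By Bayes' theorem, P(H|E) = 0.10664 / 0.27052 = 0.394. Hence P(¬H|E) = 1 − 0.394 = 0.606.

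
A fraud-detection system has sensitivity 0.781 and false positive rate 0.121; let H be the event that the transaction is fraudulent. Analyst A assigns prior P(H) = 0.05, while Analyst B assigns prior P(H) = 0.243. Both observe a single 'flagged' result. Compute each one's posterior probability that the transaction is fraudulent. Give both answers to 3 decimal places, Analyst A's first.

The likelihood ratio for a 'flagged' result is 0.781/0.121 = 6.4545.
Analyst A: prior odds 0.05/0.95 = 0.052632; posterior odds 0.33971; posterior probability 0.254.
Analyst B: prior odds 0.243/0.757 = 0.32100; posterior odds 2.0719; posterior probability 0.674.

Analyst A: 0.254; Analyst B: 0.674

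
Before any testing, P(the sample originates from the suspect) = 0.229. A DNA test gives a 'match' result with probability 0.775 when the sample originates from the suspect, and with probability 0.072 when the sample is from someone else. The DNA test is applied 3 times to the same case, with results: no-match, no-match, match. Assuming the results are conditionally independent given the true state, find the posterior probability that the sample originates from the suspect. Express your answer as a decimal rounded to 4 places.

Posterior P(H) ≈ 0.1582

With H the event that the sample originates from the suspect, the joint likelihood of the observed sequence is P(data|H) = 0.225·0.225·0.775 = 0.039234 and P(data|¬H) = 0.928·0.928·0.072 = 0.062005.
Bayes: P(H|data) = 0.229·0.039234 / (0.229·0.039234 + 0.771·0.062005) = 0.0089847/0.056791 = 0.1582.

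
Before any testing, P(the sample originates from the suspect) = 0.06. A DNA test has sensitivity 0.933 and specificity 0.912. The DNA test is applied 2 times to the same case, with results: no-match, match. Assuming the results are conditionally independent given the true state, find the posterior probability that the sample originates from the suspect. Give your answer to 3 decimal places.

Posterior P(H) ≈ 0.047

Let H be the event that the sample originates from the suspect; start with P(H) = 0.06. P('match'|H) = 0.933, P('match'|¬H) = 0.088.
Update on result 1 ('no-match'): P(H) ← 0.067·0.0600 / (0.067·0.0600 + 0.912·0.9400) = 0.0040200/0.86130 = 0.0047.
Update on result 2 ('match'): P(H) ← 0.933·0.0047 / (0.933·0.0047 + 0.088·0.9953) = 0.0043546/0.091944 = 0.0474.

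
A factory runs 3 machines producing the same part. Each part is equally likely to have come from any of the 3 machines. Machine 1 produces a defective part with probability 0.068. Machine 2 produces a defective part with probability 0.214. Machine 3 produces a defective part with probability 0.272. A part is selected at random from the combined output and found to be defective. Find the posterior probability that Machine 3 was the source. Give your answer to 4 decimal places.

Posterior probability ≈ 0.4910

P(defective|M1) = 0.068; P(defective|M2) = 0.214; P(defective|M3) = 0.272.
Prior × likelihood for each source: 0.333333·0.068=0.02267, 0.333333·0.214=0.07133, 0.333333·0.272=0.09067. Summing gives P(defective) = 0.18467.
P(Machine 3 | defective) = 0.09067 / 0.18467 = 0.4910.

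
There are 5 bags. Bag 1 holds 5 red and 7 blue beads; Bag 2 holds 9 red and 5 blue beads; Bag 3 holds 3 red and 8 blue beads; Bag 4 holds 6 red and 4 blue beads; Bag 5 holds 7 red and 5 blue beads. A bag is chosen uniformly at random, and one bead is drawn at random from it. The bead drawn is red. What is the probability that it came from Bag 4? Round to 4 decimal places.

Tabulate prior·likelihood by source: [1] prior 0.2, lik 0.4167, product 0.08333; [2] prior 0.2, lik 0.6429, product 0.1286; [3] prior 0.2, lik 0.2727, product 0.05455; [4] prior 0.2, lik 0.6, product 0.1200; [5] prior 0.2, lik 0.5833, product 0.1167.
Normalizing constant = 0.50312; the posterior for Bag 4 is its product over the sum, 0.1200/0.50312 = 0.2385.

Posterior probability ≈ 0.2385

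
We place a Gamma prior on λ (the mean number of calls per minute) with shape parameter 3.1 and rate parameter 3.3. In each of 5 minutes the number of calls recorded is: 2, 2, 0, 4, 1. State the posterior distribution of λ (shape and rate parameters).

Posterior: Gamma(shape=12.1, rate=8.3)

The Poisson likelihood adds the total count to the shape and the number of exposure periods to the rate. Here ∑xᵢ = 9 and n = 5, so shape 3.1→12.1 and rate 3.3→8.3.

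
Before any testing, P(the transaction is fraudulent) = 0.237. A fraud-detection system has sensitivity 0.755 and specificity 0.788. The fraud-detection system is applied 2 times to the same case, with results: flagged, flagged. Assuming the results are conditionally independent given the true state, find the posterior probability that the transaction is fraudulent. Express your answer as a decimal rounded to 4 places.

Let H be the event that the transaction is fraudulent; start with P(H) = 0.237. P('flagged'|H) = 0.755, P('flagged'|¬H) = 0.212.
Update on result 1 ('flagged'): P(H) ← 0.755·0.2370 / (0.755·0.2370 + 0.212·0.7630) = 0.17893/0.34069 = 0.5252.
Update on result 2 ('flagged'): P(H) ← 0.755·0.5252 / (0.755·0.5252 + 0.212·0.4748) = 0.39654/0.49719 = 0.7976.

Posterior P(H) ≈ 0.7976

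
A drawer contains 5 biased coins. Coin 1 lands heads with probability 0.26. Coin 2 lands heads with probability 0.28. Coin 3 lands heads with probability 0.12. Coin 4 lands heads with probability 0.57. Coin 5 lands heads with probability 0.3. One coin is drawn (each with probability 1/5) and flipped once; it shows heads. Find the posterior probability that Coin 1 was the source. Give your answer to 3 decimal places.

Posterior probability ≈ 0.170

P(heads|C1) = 0.26; P(heads|C2) = 0.28; P(heads|C3) = 0.12; P(heads|C4) = 0.57; P(heads|C5) = 0.3.
Prior × likelihood for each source: 0.2·0.26=0.05200, 0.2·0.28=0.05600, 0.2·0.12=0.02400, 0.2·0.57=0.1140, 0.2·0.3=0.06000. Summing gives P(heads) = 0.30600.
P(Coin 1 | heads) = 0.05200 / 0.30600 = 0.170.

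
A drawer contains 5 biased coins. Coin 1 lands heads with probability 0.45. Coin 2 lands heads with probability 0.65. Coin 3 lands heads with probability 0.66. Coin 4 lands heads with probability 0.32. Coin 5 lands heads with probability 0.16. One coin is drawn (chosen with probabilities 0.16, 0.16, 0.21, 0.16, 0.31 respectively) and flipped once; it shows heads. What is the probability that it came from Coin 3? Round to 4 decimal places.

P(heads|C1) = 0.45; P(heads|C2) = 0.65; P(heads|C3) = 0.66; P(heads|C4) = 0.32; P(heads|C5) = 0.16.
Prior × likelihood for each source: 0.16·0.45=0.07200, 0.16·0.65=0.1040, 0.21·0.66=0.1386, 0.16·0.32=0.05120, 0.31·0.16=0.04960. Summing gives P(heads) = 0.41540.
P(Coin 3 | heads) = 0.1386 / 0.41540 = 0.3337.

Posterior probability ≈ 0.3337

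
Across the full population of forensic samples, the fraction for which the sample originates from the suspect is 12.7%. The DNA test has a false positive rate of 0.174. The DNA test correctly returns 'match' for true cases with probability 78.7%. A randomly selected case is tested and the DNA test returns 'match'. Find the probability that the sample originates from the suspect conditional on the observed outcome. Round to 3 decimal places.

P(H | E) ≈ 0.397

Write H for 'the sample originates from the suspect'. Prior odds H:¬H = 0.127/0.873 = 0.14548. For the 'match' outcome, the likelihood ratio is 0.787/0.174 = 4.5230.
Posterior odds = 0.14548 × 4.5230 = 0.65798, so P(H|E) = 0.65798/(1+0.65798) = 0.397.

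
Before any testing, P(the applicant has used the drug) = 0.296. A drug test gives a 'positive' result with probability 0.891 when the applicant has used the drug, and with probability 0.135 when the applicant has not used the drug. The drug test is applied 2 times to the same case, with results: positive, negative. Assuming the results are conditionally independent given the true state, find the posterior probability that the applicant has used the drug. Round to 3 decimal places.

Posterior P(H) ≈ 0.259

Let H be the event that the applicant has used the drug; start with P(H) = 0.296. P('positive'|H) = 0.891, P('positive'|¬H) = 0.135.
Update on result 1 ('positive'): P(H) ← 0.891·0.2960 / (0.891·0.2960 + 0.135·0.7040) = 0.26374/0.35878 = 0.7351.
Update on result 2 ('negative'): P(H) ← 0.109·0.7351 / (0.109·0.7351 + 0.865·0.2649) = 0.080126/0.30926 = 0.2591.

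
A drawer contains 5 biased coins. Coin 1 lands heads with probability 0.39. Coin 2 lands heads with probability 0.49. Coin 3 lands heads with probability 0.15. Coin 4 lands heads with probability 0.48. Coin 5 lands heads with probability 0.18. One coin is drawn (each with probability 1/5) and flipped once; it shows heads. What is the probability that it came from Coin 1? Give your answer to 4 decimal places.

Posterior probability ≈ 0.2308

P(heads|C1) = 0.39; P(heads|C2) = 0.49; P(heads|C3) = 0.15; P(heads|C4) = 0.48; P(heads|C5) = 0.18.
Prior × likelihood for each source: 0.2·0.39=0.07800, 0.2·0.49=0.09800, 0.2·0.15=0.03000, 0.2·0.48=0.09600, 0.2·0.18=0.03600. Summing gives P(heads) = 0.33800.
P(Coin 1 | heads) = 0.07800 / 0.33800 = 0.2308.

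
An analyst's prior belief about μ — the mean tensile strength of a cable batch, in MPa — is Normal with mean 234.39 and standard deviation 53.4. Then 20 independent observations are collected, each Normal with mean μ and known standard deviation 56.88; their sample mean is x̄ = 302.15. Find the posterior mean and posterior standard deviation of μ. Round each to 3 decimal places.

Posterior mean ≈ 298.512; posterior SD ≈ 12.373

Prior precision 1/τ₀² = 1/53.4² = 0.00035069; data precision n/σ² = 20/56.88² = 0.00618174.
Posterior precision = 0.00035069 + 0.00618174 = 0.00653243, giving posterior SD = 1/√0.00653243 = 12.373.
Posterior mean = (0.00035069·234.39 + 0.00618174·302.15) / 0.00653243 = 298.512.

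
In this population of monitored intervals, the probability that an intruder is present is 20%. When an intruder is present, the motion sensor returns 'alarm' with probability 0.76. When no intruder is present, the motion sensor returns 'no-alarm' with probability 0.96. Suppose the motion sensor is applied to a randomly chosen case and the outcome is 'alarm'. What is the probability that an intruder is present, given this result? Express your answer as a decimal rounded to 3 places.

Write H for 'an intruder is present'. Prior odds H:¬H = 0.2/0.8 = 0.25000. For the 'alarm' outcome, the likelihood ratio is 0.76/0.04 = 19.000.
Posterior odds = 0.25000 × 19.000 = 4.7500, so P(H|E) = 4.7500/(1+4.7500) = 0.826.

P(H | E) ≈ 0.826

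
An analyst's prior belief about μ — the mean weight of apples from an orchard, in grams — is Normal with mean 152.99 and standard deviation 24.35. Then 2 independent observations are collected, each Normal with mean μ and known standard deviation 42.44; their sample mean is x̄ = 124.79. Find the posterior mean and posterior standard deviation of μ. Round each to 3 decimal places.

Posterior mean ≈ 141.795; posterior SD ≈ 18.908

Prior precision 1/τ₀² = 1/24.35² = 0.00168656; data precision n/σ² = 2/42.44² = 0.00111040.
Posterior precision = 0.00168656 + 0.00111040 = 0.00279696, giving posterior SD = 1/√0.00279696 = 18.908.
Posterior mean = (0.00168656·152.99 + 0.00111040·124.79) / 0.00279696 = 141.795.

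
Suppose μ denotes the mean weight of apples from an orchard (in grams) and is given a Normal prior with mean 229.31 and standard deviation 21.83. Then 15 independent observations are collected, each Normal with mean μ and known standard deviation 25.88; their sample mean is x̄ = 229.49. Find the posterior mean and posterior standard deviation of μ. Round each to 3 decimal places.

With known σ, the Normal prior is conjugate. Weight on the data is w = (n/σ²)/(n/σ² + 1/τ₀²) = 0.0223956/(0.0223956+0.00209842) = 0.91433.
Posterior mean = w·x̄ + (1−w)·μ₀ = 0.91433·229.49 + 0.085671·229.31 = 229.475. Posterior variance = 1/(0.0223956+0.00209842) = 40.8263, so SD = 6.390.

Posterior mean ≈ 229.475; posterior SD ≈ 6.390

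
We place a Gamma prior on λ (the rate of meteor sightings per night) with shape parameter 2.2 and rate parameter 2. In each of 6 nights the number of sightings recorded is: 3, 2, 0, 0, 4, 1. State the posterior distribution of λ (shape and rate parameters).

Total count ∑xᵢ = 10 over n = 6 nights.
Gamma is conjugate to the Poisson likelihood: posterior is Gamma(shape = 2.2+10 = 12.2, rate = 2+6 = 8).

Posterior: Gamma(shape=12.2, rate=8)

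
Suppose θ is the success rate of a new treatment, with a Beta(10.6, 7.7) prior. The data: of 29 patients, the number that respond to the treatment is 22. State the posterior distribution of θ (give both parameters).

Posterior: Beta(32.6, 14.7)

Observing 22 successes and 7 failures updates Beta(10.6, 7.7) by adding the success and failure counts to the two shape parameters: α = 10.6+22 = 32.6, β = 7.7+7 = 14.7.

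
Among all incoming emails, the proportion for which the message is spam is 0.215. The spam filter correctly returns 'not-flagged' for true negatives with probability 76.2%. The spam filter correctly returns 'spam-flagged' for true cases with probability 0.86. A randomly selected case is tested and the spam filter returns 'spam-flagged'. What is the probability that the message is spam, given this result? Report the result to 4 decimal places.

Let H be the event that the message is spam. P(H) = 0.215, so P(¬H) = 0.785. With E the 'spam-flagged' result, P(E|H) = 0.86 and P(E|¬H) = 0.238.
P(E) = 0.86·0.215 + 0.238·0.785 = 0.18490 + 0.18683 = 0.37173.
By Bayes' theorem, P(H|E) = 0.18490 / 0.37173 = 0.4974.

P(H | E) ≈ 0.4974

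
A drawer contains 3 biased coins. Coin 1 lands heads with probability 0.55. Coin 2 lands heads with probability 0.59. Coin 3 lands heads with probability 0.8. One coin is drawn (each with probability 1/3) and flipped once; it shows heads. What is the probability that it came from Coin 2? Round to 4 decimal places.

Posterior probability ≈ 0.3041

P(heads|C1) = 0.55; P(heads|C2) = 0.59; P(heads|C3) = 0.8.
Prior × likelihood for each source: 0.333333·0.55=0.1833, 0.333333·0.59=0.1967, 0.333333·0.8=0.2667. Summing gives P(heads) = 0.64667.
P(Coin 2 | heads) = 0.1967 / 0.64667 = 0.3041.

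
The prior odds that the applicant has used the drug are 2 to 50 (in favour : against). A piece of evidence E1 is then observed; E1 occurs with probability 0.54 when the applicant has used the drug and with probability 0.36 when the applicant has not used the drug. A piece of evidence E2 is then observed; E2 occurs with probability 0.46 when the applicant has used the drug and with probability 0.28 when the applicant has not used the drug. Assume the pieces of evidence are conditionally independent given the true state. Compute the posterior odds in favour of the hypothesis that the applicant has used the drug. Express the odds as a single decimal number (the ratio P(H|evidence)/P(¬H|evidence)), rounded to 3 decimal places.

Posterior odds ≈ 0.099

Prior odds = 2/50 = 0.040000. In log-odds, ln(0.040000) = -3.2189.
Add log likelihood ratios: ln(1.5000) + ln(1.6429) = 0.90190.
Posterior log-odds = -2.3170, so posterior odds = exp(-2.3170) = 0.098571.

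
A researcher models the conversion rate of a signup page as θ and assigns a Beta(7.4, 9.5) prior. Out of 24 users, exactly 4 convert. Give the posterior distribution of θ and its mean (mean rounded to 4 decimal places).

The binomial likelihood is conjugate to the Beta prior: with 4 successes and 20 failures, the posterior is Beta(7.4+4, 9.5+20) = Beta(11.4, 29.5).
Posterior mean = α/(α+β) = 11.4/40.9 = 0.2787.

Posterior: Beta(11.4, 29.5); mean ≈ 0.2787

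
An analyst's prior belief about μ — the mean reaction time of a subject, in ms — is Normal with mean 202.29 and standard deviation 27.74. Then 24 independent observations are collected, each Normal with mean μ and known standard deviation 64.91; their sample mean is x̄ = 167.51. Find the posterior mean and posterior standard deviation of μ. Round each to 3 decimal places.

With known σ, the Normal prior is conjugate. Weight on the data is w = (n/σ²)/(n/σ² + 1/τ₀²) = 0.00569624/(0.00569624+0.00129953) = 0.81424.
Posterior mean = w·x̄ + (1−w)·μ₀ = 0.81424·167.51 + 0.18576·202.29 = 173.971. Posterior variance = 1/(0.00569624+0.00129953) = 142.944, so SD = 11.956.

Posterior mean ≈ 173.971; posterior SD ≈ 11.956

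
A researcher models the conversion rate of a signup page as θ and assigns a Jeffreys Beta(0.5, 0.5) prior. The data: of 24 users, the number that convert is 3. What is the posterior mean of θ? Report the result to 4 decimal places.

Posterior mean ≈ 0.1400

Observing 3 successes and 21 failures updates Beta(0.5, 0.5) by adding the success and failure counts to the two shape parameters: α = 0.5+3 = 3.5, β = 0.5+21 = 21.5.
E[θ | data] = 3.5/(3.5+21.5) = 0.1400.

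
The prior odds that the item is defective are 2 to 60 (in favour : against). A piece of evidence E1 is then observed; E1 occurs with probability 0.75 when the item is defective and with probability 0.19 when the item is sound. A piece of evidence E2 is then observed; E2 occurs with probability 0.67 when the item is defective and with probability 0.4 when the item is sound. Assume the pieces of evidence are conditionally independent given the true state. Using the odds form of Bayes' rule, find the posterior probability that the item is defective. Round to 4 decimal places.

Prior odds = 2/60 = 0.033333.
Likelihood ratio for E1 = 0.75/0.19 = 3.9474.
Likelihood ratio for E2 = 0.67/0.4 = 1.6750.
Posterior odds = prior odds × LR₁ × LR₂ = 0.22039.
Posterior probability = odds/(1+odds) = 0.22039/1.2204 = 0.1806.

Posterior probability ≈ 0.1806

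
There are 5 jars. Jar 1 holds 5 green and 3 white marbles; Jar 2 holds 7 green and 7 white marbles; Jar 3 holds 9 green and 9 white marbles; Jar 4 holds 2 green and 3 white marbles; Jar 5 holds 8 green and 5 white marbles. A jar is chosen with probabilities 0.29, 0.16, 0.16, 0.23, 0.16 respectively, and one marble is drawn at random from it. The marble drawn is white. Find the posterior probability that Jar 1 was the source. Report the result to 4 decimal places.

P(white|Jar 1) = 0.375; P(white|Jar 2) = 0.5; P(white|Jar 3) = 0.5; P(white|Jar 4) = 0.6; P(white|Jar 5) = 0.3846.
Prior × likelihood for each source: 0.29·0.375=0.1087, 0.16·0.5=0.08000, 0.16·0.5=0.08000, 0.23·0.6=0.1380, 0.16·0.3846=0.06154. Summing gives P(white) = 0.46829.
P(Jar 1 | white) = 0.1087 / 0.46829 = 0.2322.

Posterior probability ≈ 0.2322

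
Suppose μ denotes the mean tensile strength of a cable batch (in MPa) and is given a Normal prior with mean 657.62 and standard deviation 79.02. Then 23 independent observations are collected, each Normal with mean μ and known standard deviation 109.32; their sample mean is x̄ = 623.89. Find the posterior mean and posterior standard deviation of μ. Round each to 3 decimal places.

Prior precision 1/τ₀² = 1/79.02² = 0.00016015; data precision n/σ² = 23/109.32² = 0.00192455.
Posterior precision = 0.00016015 + 0.00192455 = 0.00208470, giving posterior SD = 1/√0.00208470 = 21.902.
Posterior mean = (0.00016015·657.62 + 0.00192455·623.89) / 0.00208470 = 626.481.

Posterior mean ≈ 626.481; posterior SD ≈ 21.902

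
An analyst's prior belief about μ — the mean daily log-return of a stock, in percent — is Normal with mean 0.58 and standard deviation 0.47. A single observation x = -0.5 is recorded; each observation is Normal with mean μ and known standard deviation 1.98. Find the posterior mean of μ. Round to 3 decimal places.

Posterior mean ≈ 0.522

Prior precision 1/τ₀² = 1/0.47² = 4.52694; data precision n/σ² = 1/1.98² = 0.255076.
Posterior precision = 4.52694 + 0.255076 = 4.78201.
Posterior mean = (4.52694·0.58 + 0.255076·-0.5) / 4.78201 = 0.522.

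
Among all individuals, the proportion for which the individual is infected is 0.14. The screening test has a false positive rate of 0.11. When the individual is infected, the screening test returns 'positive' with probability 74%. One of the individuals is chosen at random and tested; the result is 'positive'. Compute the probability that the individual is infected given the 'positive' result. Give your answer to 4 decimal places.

Write H for 'the individual is infected'. Prior odds H:¬H = 0.14/0.86 = 0.16279. For the 'positive' outcome, the likelihood ratio is 0.74/0.11 = 6.7273.
Posterior odds = 0.16279 × 6.7273 = 1.0951, so P(H|E) = 1.0951/(1+1.0951) = 0.5227.

P(H | E) ≈ 0.5227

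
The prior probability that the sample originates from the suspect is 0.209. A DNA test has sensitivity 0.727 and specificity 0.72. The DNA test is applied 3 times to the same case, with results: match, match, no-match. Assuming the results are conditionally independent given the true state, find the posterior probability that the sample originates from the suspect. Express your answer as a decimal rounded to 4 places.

Posterior P(H) ≈ 0.4031

Let H be the event that the sample originates from the suspect; start with P(H) = 0.209. P('match'|H) = 0.727, P('match'|¬H) = 0.28.
Update on result 1 ('match'): P(H) ← 0.727·0.2090 / (0.727·0.2090 + 0.28·0.7910) = 0.15194/0.37342 = 0.4069.
Update on result 2 ('match'): P(H) ← 0.727·0.4069 / (0.727·0.4069 + 0.28·0.5931) = 0.29581/0.46188 = 0.6404.
Update on result 3 ('no-match'): P(H) ← 0.273·0.6404 / (0.273·0.6404 + 0.72·0.3596) = 0.17484/0.43372 = 0.4031.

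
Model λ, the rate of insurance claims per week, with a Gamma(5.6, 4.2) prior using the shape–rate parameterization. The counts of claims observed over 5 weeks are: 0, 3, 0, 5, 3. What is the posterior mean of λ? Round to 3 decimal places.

Total count ∑xᵢ = 11 over n = 5 weeks.
Gamma is conjugate to the Poisson likelihood: posterior is Gamma(shape = 5.6+11 = 16.6, rate = 4.2+5 = 9.2).
E[λ | data] = 16.6/9.2 = 1.804.

Posterior mean ≈ 1.804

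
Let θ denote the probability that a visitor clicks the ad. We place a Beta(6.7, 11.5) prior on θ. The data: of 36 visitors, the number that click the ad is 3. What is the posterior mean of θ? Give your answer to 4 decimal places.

The binomial likelihood is conjugate to the Beta prior: with 3 successes and 33 failures, the posterior is Beta(6.7+3, 11.5+33) = Beta(9.7, 44.5).
Posterior mean = α/(α+β) = 9.7/54.2 = 0.1790.

Posterior mean ≈ 0.1790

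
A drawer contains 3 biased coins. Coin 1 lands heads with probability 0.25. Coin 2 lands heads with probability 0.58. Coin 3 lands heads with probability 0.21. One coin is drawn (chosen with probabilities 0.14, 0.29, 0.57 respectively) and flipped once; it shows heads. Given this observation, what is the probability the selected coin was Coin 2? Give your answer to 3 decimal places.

Posterior probability ≈ 0.521

Tabulate prior·likelihood by source: [1] prior 0.14, lik 0.25, product 0.03500; [2] prior 0.29, lik 0.58, product 0.1682; [3] prior 0.57, lik 0.21, product 0.1197.
Normalizing constant = 0.32290; the posterior for Coin 2 is its product over the sum, 0.1682/0.32290 = 0.521.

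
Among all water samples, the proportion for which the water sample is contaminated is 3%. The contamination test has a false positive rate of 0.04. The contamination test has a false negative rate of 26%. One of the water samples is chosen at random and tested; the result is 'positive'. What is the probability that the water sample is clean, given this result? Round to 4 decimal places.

P(¬H | E) ≈ 0.6361

Let H be the event that the water sample is contaminated. P(H) = 0.03, so P(¬H) = 0.97. With E the 'positive' result, P(E|H) = 0.74 and P(E|¬H) = 0.04.
P(E) = 0.74·0.03 + 0.04·0.97 = 0.022200 + 0.038800 = 0.061000.
By Bayes' theorem, P(H|E) = 0.022200 / 0.061000 = 0.3639. Hence P(¬H|E) = 1 − 0.3639 = 0.6361.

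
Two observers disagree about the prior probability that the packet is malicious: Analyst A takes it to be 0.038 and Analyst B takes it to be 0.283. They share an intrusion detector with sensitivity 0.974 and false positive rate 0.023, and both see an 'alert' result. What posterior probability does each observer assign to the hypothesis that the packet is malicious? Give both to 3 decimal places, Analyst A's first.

The likelihood ratio for an 'alert' result is 0.974/0.023 = 42.348.
Analyst A: prior odds 0.038/0.962 = 0.039501; posterior odds 1.6728; posterior probability 0.626.
Analyst B: prior odds 0.283/0.717 = 0.39470; posterior odds 16.715; posterior probability 0.944.

Analyst A: 0.626; Analyst B: 0.944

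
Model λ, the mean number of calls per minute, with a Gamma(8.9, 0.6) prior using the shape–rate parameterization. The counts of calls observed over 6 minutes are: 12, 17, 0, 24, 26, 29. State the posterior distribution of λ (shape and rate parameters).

Total count ∑xᵢ = 108 over n = 6 minutes.
Gamma is conjugate to the Poisson likelihood: posterior is Gamma(shape = 8.9+108 = 116.9, rate = 0.6+6 = 6.6).

Posterior: Gamma(shape=116.9, rate=6.6)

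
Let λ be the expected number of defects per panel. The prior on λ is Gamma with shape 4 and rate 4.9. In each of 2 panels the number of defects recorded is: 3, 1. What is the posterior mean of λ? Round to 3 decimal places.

The Poisson likelihood adds the total count to the shape and the number of exposure periods to the rate. Here ∑xᵢ = 4 and n = 2, so shape 4→8 and rate 4.9→6.9.
Posterior mean = shape/rate = 8/6.9 = 1.159.

Posterior mean ≈ 1.159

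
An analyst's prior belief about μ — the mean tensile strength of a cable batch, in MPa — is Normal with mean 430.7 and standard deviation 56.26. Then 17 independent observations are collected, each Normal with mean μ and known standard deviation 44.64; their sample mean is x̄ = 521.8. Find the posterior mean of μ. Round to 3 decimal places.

With known σ, the Normal prior is conjugate. Weight on the data is w = (n/σ²)/(n/σ² + 1/τ₀²) = 0.00853101/(0.00853101+0.00031594) = 0.96429.
Posterior mean = w·x̄ + (1−w)·μ₀ = 0.96429·521.8 + 0.035711·430.7 = 518.547.

Posterior mean ≈ 518.547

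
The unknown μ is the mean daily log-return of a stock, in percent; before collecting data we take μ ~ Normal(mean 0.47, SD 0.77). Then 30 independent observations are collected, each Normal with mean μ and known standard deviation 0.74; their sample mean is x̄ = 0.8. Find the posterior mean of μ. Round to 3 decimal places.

Posterior mean ≈ 0.790

Prior precision 1/τ₀² = 1/0.77² = 1.68663; data precision n/σ² = 30/0.74² = 54.7845.
Posterior precision = 1.68663 + 54.7845 = 56.4711.
Posterior mean = (1.68663·0.47 + 54.7845·0.8) / 56.4711 = 0.790.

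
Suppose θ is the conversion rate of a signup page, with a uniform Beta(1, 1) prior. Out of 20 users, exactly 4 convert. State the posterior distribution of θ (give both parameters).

Observing 4 successes and 16 failures updates Beta(1, 1) by adding the success and failure counts to the two shape parameters: α = 1+4 = 5, β = 1+16 = 17.

Posterior: Beta(5, 17)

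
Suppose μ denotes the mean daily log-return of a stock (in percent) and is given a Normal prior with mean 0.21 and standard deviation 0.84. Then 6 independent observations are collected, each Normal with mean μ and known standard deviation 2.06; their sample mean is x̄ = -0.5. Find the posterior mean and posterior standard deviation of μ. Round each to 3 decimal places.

Posterior mean ≈ -0.145; posterior SD ≈ 0.594

With known σ, the Normal prior is conjugate. Weight on the data is w = (n/σ²)/(n/σ² + 1/τ₀²) = 1.41389/(1.41389+1.41723) = 0.49941.
Posterior mean = w·x̄ + (1−w)·μ₀ = 0.49941·-0.5 + 0.50059·0.21 = -0.145. Posterior variance = 1/(1.41389+1.41723) = 0.353216, so SD = 0.594.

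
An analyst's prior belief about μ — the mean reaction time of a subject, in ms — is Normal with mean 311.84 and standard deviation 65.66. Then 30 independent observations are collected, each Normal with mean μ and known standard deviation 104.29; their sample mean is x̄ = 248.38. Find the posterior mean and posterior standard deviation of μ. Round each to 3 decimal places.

Posterior mean ≈ 253.303; posterior SD ≈ 18.287

With known σ, the Normal prior is conjugate. Weight on the data is w = (n/σ²)/(n/σ² + 1/τ₀²) = 0.00275826/(0.00275826+0.00023195) = 0.92243.
Posterior mean = w·x̄ + (1−w)·μ₀ = 0.92243·248.38 + 0.077570·311.84 = 253.303. Posterior variance = 1/(0.00275826+0.00023195) = 334.424, so SD = 18.287.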